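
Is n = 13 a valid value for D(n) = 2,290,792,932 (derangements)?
Yes

Reasoning: D(13) = (13-1)·[D(12) + D(11)] = 12·[176,214,841 + 14,684,570] = 2,290,792,932, which equals 2,290,792,932.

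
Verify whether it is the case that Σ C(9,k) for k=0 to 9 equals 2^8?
Binomial theorem: Σ C(9,k) = (1+1)^9 = 2^9 = 512; RHS 2^8 = 256.
Final answer: False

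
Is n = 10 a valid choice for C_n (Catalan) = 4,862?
No
C_10 = C(20,10)/(10+1) = 184,756/11 = 16,796, which does not equal 4,862.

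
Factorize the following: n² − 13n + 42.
(n − 6)(n − 7)
Seek roots whose sum is 13 and product is 42: (6, 7). So n² − 13n + 42 = (n − 6)(n − 7).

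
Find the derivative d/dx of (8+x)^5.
5(8+x)^4
Using the power rule: d/dx (8+x)^5 = 5(8+x)^{4}.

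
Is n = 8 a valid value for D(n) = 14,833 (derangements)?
Yes

D(8) = (8-1)·[D(7) + D(6)] = 7·[1,854 + 265] = 14,833, which equals 14,833.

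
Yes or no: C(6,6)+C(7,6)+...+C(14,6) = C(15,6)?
No

Hockey stick identity gives Σ = C(15,7) = 6,435; RHS C(15,6) = 5,005.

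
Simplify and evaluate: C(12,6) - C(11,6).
C(12,6) - C(11,6) = C(11,5) = 462.

Answer: 462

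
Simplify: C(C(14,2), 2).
4,095

Reasoning: C(14,2) = 91, then C(91, 2) = 4,095.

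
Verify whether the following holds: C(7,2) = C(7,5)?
True
Symmetry C(n,k) = C(n,n-k): C(7,2) = 21 and C(7,5) = 21. Both sides agree, so the statement holds.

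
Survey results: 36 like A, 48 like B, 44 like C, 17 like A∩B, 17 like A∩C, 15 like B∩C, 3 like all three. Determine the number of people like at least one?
82
|A∪B∪C| = 36+48+44-17-17-15+3 = 82.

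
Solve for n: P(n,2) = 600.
25

Explanation: P(n,2) = n(n−1) is increasing in n; n(n−1) ≈ (n−0.5)^2 = 600 gives n ≈ 25.0. Check: P(23,2) = 506, P(24,2) = 552, P(25,2) = 600 ✓. So n = 25.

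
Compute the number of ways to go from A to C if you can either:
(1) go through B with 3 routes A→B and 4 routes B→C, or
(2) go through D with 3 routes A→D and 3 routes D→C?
Route via B: 3×4=12. Route via D: 3×3=9. Total: 21.
Final answer: 21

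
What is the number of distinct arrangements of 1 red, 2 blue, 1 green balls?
12

Working:
Multinomial: 4!/(1! × 2! × 1!) = 12.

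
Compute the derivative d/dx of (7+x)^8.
Using the power rule: d/dx (7+x)^8 = 8(7+x)^{7}.

Answer: 8(7+x)^7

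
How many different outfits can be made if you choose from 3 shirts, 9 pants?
27

Working:
By the multiplication principle: 3 × 9 = 27.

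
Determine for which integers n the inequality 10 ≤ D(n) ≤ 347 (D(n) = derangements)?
5, 6

Explanation: Using D(n) = (n−1)[D(n−1) + D(n−2)] with D(1)=0, D(2)=1: D(4)=9; D(5)=44; D(6)=265; D(7)=1,854. So valid n = 5, 6.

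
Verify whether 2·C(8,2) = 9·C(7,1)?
False

Reasoning: Absorption identity k·C(n,k) = n·C(n-1,k-1). LHS = 2·28 = 56; RHS = 9·7 = 63.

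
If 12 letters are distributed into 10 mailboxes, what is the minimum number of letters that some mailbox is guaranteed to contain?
2

Pigeonhole: ⌈12/10⌉ = 2.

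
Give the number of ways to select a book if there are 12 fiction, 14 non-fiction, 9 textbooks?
35

Explanation: By the addition principle: 12 + 14 + 9 = 35.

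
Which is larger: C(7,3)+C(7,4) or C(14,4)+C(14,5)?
First=70, Second=3,003.

Answer: C(14,4)+C(14,5)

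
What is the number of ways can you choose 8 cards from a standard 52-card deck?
752,538,150

Solution: C(52,8) = 752,538,150.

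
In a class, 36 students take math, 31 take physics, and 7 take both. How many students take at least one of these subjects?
60

|A∪B| = |A|+|B|-|A∩B| = 36+31-7 = 60.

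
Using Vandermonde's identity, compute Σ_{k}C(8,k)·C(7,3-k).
455

Working:
= C(8+7,3) = C(15,3) = 455.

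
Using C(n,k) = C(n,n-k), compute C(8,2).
28

Explanation: C(8,2) = C(8,6) = 28.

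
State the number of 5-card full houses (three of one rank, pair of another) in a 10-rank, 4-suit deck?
2,160

Working:
Triple rank: 10. Triple suits: C(4,3)=4. Pair rank: 9. Pair suits: C(4,2)=6. Total: 2,160.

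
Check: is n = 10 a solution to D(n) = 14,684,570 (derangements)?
No

Reasoning: D(10) = (10-1)·[D(9) + D(8)] = 9·[133,496 + 14,833] = 1,334,961, which does not equal 14,684,570.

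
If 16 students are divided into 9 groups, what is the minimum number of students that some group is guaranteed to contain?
Pigeonhole: ⌈16/9⌉ = 2.

Answer: 2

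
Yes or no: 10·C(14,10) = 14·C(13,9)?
Absorption identity k·C(n,k) = n·C(n-1,k-1). LHS = 10·1001 = 10,010; RHS = 14·715 = 10,010.
Final answer: Yes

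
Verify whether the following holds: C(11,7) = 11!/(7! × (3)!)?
False

The correct denominator is 7!×4!, giving C(11,7) = 330; the stated RHS is 11!/(7!×3!) = 1,320 ≠ 330, so the statement does not hold.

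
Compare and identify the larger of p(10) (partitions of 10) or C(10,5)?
Pentagonal recurrence p(n) = p(n−1) + p(n−2) − p(n−5) − p(n−7) + …: p(10) = p(9) + p(8) − p(5) − p(3) = 30 + 22 − 7 − 3 = 42; C(10,5) = 252.

Answer: C(10,5)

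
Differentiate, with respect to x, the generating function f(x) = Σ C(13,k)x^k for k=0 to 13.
Σ k·C(13,k)x^(k-1) for k=1 to 13

Term-by-term differentiation gives Σ k·C(13,k)x^{k-1} for k=1 to 13.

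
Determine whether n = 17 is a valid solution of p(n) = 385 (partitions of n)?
Pentagonal recurrence p(n) = p(n−1) + p(n−2) − p(n−5) − p(n−7) + …: p(17) = p(16) + p(15) − p(12) − p(10) + p(5) + p(2) = 231 + 176 − 77 − 42 + 7 + 2 = 297, which does not equal 385.

Answer: No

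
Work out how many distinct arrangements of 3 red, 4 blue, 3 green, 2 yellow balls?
Multinomial: 12!/(3! × 4! × 3! × 2!) = 277,200.
Final answer: 277,200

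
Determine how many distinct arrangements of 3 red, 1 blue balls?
Multinomial: 4!/(3! × 1!) = 4.
Final answer: 4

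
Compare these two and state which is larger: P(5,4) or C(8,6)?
P(5,4)

Explanation: P(5,4)=120, C(8,6)=28.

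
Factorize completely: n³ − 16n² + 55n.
n³ − 16n² + 55n = n(n² − 16n + 55) = n(n − 5)(n − 11).

Answer: n(n − 5)(n − 11)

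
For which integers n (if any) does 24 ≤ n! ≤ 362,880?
4, 5, 6, 7, 8, 9

Working:
n! is strictly increasing; 4! = 24 and 9! = 362,880, so valid n = 4, 5, 6, 7, 8, 9.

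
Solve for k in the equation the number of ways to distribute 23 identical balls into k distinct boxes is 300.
3

Solution: Stars and bars: the count is C(23+k−1, k−1), increasing in k. k=2: C(24,1) = 24, k=3: C(25,2) = 300 ✓. So k = 3.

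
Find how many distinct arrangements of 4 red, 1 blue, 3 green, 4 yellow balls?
138,600

Solution: Multinomial: 12!/(4! × 1! × 3! × 4!) = 138,600.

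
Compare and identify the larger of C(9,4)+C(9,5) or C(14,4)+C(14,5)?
C(14,4)+C(14,5)

First=252, Second=3,003.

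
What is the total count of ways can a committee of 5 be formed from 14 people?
2,002

Explanation: C(14,5) = 14! / (5! × (14-5)!)
         = 14! / (5! × 9!)
         = 2,002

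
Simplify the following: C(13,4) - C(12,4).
C(13,4) - C(12,4) = C(12,3) = 220.
Final answer: 220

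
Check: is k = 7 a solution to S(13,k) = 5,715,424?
Yes

Working:
S(13,7) = 7·S(12,7) + S(12,6) = 7·627,396 + 1,323,652 = 5,715,424, which equals 5,715,424.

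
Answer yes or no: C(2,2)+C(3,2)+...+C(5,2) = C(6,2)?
No
Hockey stick identity gives Σ = C(6,3) = 20; RHS C(6,2) = 15.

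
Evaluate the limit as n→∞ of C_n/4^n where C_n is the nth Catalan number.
0

C_n ~ 4^n/(n^(3/2)√π), so n^0·C_n/4^n ~ n^(0 − 3/2)/√π → 0.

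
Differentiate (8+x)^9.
9(8+x)^8

Working:
Using the power rule: d/dx (8+x)^9 = 9(8+x)^{8}.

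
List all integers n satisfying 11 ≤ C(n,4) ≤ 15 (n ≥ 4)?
6

Working:
C(5,4)=5; C(6,4)=15; C(7,4)=35. So valid n = 6.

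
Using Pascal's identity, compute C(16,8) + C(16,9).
24,310
C(16,8) + C(16,9) = C(17,9) = 24,310.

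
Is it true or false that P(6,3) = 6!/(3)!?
True
Permutation formula P(n,k) = n!/(n-k)!: 6!/3! = 720/6 = 120 = P(6,3). The statement holds.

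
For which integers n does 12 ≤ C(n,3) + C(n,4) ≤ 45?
5, 6

Solution: C(4,3)+C(4,4)=5; C(5,3)+C(5,4)=15; C(6,3)+C(6,4)=35; C(7,3)+C(7,4)=70. So valid n = 5, 6.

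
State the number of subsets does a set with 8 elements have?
256

Solution: Each element can be included or excluded: 2^8 = 256.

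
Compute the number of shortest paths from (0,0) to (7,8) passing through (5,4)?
1,890

Solution: To (5,4): C(9,5)=126. From there: C(6,2)=15. Total: 1,890.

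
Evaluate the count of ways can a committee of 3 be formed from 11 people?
165

Working:
C(11,3) = 11! / (3! × (11-3)!)
         = 11! / (3! × 8!)
         = 165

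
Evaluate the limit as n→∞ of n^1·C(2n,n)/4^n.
∞

Explanation: C(2n,n) ~ 4^n/√(πn), so n^1·C(2n,n)/4^n ~ n^(1 − 1/2)/√π → ∞.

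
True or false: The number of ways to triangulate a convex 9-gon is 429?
Triangulations of a convex 9-gon are counted by the Catalan number C_7: C_7 = C(14,7)/(7+1) = 3,432/8 = 429.

Answer: True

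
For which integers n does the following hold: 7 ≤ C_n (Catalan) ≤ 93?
4, 5
C_3=5; C_4=14; C_5=42; C_6=132. So valid n = 4, 5.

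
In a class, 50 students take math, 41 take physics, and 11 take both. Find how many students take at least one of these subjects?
80
|A∪B| = |A|+|B|-|A∩B| = 50+41-11 = 80.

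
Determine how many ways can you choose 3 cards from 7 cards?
C(7,3) = 7! / (3! × (7-3)!)
         = 7! / (3! × 4!)
         = 35
Final answer: 35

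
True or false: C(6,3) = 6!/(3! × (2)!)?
False

Working:
The correct denominator is 3!×3!, giving C(6,3) = 20; the stated RHS is 6!/(3!×2!) = 60 ≠ 20, so the statement does not hold.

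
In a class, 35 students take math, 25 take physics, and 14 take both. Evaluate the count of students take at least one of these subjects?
|A∪B| = |A|+|B|-|A∩B| = 35+25-14 = 46.
Final answer: 46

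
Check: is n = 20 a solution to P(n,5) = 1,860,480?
Yes

Working:
P(20,5) = 20·19·18·17·16 = 1,860,480, which equals 1,860,480.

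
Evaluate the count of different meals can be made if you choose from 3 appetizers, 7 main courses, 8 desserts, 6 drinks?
1,008

Explanation: By the multiplication principle: 3 × 7 × 8 × 6 = 1,008.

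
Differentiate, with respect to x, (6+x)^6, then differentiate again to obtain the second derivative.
30(6+x)^4

Working:
First derivative: 6(6+x)^{5}. Second derivative: 6·5·(6+x)^{4} = 30(6+x)^{4}.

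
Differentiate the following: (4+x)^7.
7(4+x)^6

Explanation: Using the power rule: d/dx (4+x)^7 = 7(4+x)^{6}.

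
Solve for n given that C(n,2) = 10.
5

Explanation: C(n,2) = n(n−1)/2! is increasing in n, and n(n−1) = 2!·10 = 20 ≈ (n−0.5)^2 gives n ≈ 5.0. Check: C(3,2) = 3, C(4,2) = 6, C(5,2) = 10 ✓. So n = 5.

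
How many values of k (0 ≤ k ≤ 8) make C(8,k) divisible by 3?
Checking C(8,k) mod 3 for k = 0..8: none are divisible by 3. Count = 0.
Final answer: 0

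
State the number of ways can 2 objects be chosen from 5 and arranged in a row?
20
P(5,2) = 5!/(5-2)! = 20.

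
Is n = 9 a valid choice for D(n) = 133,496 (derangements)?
D(9) = (9-1)·[D(8) + D(7)] = 8·[14,833 + 1,854] = 133,496, which equals 133,496.

Answer: Yes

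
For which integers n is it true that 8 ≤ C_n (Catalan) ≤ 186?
4, 5, 6

Reasoning: C_3=5; C_4=14; C_5=42; C_6=132; C_7=429. So valid n = 4, 5, 6.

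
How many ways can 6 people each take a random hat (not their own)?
265

Explanation: Using D(n) = (n-1)[D(n-1) + D(n-2)]:
D(6) = (6-1) × [D(5) + D(4)]
      = 5 × [44 + 9]
      = 5 × 53
      = 265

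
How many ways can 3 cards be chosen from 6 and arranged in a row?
P(6,3) = 6!/(6-3)! = 120.

Answer: 120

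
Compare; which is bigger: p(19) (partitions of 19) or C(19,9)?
C(19,9)

Pentagonal recurrence p(n) = p(n−1) + p(n−2) − p(n−5) − p(n−7) + …: p(19) = p(18) + p(17) − p(14) − p(12) + p(7) + p(4) = 385 + 297 − 135 − 77 + 15 + 5 = 490; C(19,9) = 92,378.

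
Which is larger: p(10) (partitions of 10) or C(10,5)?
C(10,5)

Pentagonal recurrence p(n) = p(n−1) + p(n−2) − p(n−5) − p(n−7) + …: p(10) = p(9) + p(8) − p(5) − p(3) = 30 + 22 − 7 − 3 = 42; C(10,5) = 252.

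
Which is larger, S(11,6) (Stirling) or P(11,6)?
P(11,6)

Working:
S(11,6) = 6·S(10,6) + S(10,5) = 6·22,827 + 42,525 = 179,487; P(11,6) = 332,640.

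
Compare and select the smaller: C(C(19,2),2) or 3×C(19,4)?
3×C(19,4)

Working:
C(C(19,2),2)=14,535, 3×C(19,4)=11,628.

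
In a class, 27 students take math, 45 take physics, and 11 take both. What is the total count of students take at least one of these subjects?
61
|A∪B| = |A|+|B|-|A∩B| = 27+45-11 = 61.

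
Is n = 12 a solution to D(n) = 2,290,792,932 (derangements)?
D(12) = (12-1)·[D(11) + D(10)] = 11·[14,684,570 + 1,334,961] = 176,214,841, which does not equal 2,290,792,932.
Final answer: No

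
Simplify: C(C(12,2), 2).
2,145

Explanation: C(12,2) = 66, then C(66, 2) = 2,145.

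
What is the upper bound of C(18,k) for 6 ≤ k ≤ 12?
C(18,k) is maximised at the centre of the row: C(18,9) = 48,620.
Final answer: 48,620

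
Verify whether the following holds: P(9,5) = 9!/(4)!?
Permutation formula P(n,k) = n!/(n-k)!: 9!/4! = 362,880/24 = 15,120 = P(9,5). The statement holds.
Final answer: True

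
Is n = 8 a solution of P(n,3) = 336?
Yes

P(8,3) = 8·7·6 = 336, which equals 336.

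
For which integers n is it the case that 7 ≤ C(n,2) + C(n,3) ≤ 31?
C(3,2)+C(3,3)=4; C(4,2)+C(4,3)=10; C(5,2)+C(5,3)=20; C(6,2)+C(6,3)=35. So valid n = 4, 5.

Answer: 4, 5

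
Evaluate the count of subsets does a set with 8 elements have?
Each element can be included or excluded: 2^8 = 256.
Final answer: 256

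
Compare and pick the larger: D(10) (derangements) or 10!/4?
D(10)

D(10) = (10-1)·[D(9) + D(8)] = 9·[133,496 + 14,833] = 1,334,961; 10!/4 = 3,628,800/4 = 907,200.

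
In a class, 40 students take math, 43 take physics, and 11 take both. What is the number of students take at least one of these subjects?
72

Explanation: |A∪B| = |A|+|B|-|A∩B| = 40+43-11 = 72.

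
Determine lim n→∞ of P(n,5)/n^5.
P(n,5) = n(n-1)···(n-4) ≈ n^5 for large n. Limit = 1.

Answer: 1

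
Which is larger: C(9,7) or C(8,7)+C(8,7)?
C(9,7)

Working:
C(9,7)=36; C(8,7)+C(8,7)=8+8=16.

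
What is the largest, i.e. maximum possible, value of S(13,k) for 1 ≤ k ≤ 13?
9,321,312

Reasoning: Row S(13,k) for k = 1..13 (via S(n,k) = k·S(n−1,k) + S(n−1,k−1)): 1, 4,095, 261,625, 2,532,530, 7,508,501, 9,321,312, 5,715,424, 1,899,612, 359,502, 39,325, 2,431, 78, 1. The row is unimodal; maximum at k = 6: 9,321,312.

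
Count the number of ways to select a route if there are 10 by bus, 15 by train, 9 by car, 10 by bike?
44

By the addition principle: 10 + 15 + 9 + 10 = 44.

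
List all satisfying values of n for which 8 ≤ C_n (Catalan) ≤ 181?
4, 5, 6

Working:
C_3=5; C_4=14; C_5=42; C_6=132; C_7=429. So valid n = 4, 5, 6.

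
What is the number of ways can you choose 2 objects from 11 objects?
55

Solution: C(11,2) = 11! / (2! × (11-2)!)
         = 11! / (2! × 9!)
         = 55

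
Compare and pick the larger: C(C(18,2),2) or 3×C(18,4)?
C(C(18,2),2)

Working:
C(C(18,2),2)=11,628, 3×C(18,4)=9,180.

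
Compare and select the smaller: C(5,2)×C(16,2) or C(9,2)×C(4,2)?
C(9,2)×C(4,2)

Solution: C(5,2)×C(16,2)=1,200, C(9,2)×C(4,2)=216.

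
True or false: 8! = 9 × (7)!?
False

Working:
8! = 8 × 7! = 40,320, but 9 × 7! = 45,360.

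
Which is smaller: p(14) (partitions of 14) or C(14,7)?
Pentagonal recurrence p(n) = p(n−1) + p(n−2) − p(n−5) − p(n−7) + …: p(14) = p(13) + p(12) − p(9) − p(7) + p(2) = 101 + 77 − 30 − 15 + 2 = 135; C(14,7) = 3,432.
Final answer: p(14)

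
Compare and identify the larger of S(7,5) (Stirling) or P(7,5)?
P(7,5)

S(7,5) = 5·S(6,5) + S(6,4) = 5·15 + 65 = 140; P(7,5) = 2,520.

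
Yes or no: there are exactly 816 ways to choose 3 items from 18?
Yes

C(18,3) = 816.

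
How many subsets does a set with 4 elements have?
Each element can be included or excluded: 2^4 = 16.

Answer: 16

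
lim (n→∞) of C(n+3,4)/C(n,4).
1

Reasoning: Both numerator and denominator grow as n^4/4! for large n, so the ratio → 1.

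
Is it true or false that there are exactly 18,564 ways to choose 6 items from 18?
C(18,6) = 18,564.
Final answer: True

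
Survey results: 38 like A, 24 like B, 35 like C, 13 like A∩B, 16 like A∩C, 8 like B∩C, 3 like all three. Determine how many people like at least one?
63
|A∪B∪C| = 38+24+35-13-16-8+3 = 63.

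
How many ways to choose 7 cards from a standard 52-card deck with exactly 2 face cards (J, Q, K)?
43,428,528

Explanation: 12 face cards and 40 non-face cards: C(12,2) × C(40,5) = 66 × 658,008 = 43,428,528.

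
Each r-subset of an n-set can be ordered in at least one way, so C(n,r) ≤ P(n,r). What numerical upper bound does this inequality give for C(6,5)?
720

Working:
P(6,5) = 6·5·4·3·2 = 720, so C(6,5) ≤ 720. (The bound is loose by a factor of 5! = 120: C(6,5) = 720/120 = 6.)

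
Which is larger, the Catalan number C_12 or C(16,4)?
C_12

Working:
C_12 = C(24,12)/(12+1) = 2,704,156/13 = 208,012; C(16,4) = 1,820.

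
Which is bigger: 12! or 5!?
12!=479,001,600, 5!=120. 12! > 5!.
Final answer: 12!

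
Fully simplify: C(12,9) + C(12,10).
286

Reasoning: By Pascal's identity: C(13,10) = 286.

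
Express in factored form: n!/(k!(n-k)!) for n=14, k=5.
C(14,5) = 2,002
This is the binomial coefficient C(14,5) = 2,002.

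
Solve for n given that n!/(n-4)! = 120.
5

Working:
n!/(n-4)! = n×(n-1)×(n-2)×(n-3), a product of 4 consecutive integers ≈ (n−1.5)^4. 120^(1/4) + 1.5 ≈ 4.8; check n = 5: 5×4×3×2 = 120 ✓. So n = 5.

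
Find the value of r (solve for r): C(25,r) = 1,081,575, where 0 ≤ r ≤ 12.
8
C(25,r) is increasing for 0 ≤ r ≤ 12. Stepping up (C(25,r+1) = C(25,r)·(25−r)/(r+1)): C(25,1) = 25, C(25,2) = 300, C(25,3) = 2,300, C(25,4) = 12,650, C(25,5) = 53,130, C(25,6) = 177,100, C(25,7) = 480,700, C(25,8) = 1,081,575 ✓. So r = 8.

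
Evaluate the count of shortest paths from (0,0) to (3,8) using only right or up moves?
165

Working:
Choose 3 rights from 11 moves: C(11,3) = 165.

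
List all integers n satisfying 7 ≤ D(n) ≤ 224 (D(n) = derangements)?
Using D(n) = (n−1)[D(n−1) + D(n−2)] with D(1)=0, D(2)=1: D(3)=2; D(4)=9; D(5)=44; D(6)=265. So valid n = 4, 5.
Final answer: 4, 5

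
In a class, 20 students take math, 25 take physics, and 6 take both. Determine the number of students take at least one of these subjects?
39

Reasoning: |A∪B| = |A|+|B|-|A∩B| = 20+25-6 = 39.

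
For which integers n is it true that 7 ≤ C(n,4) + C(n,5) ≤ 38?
6

Solution: C(5,4)+C(5,5)=6; C(6,4)+C(6,5)=21; C(7,4)+C(7,5)=56. So valid n = 6.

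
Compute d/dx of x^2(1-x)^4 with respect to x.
2x^1(1-x)^4 - 4x^2(1-x)^3

Reasoning: Product rule: 2x^{1}(1-x)^{4} + x^2·(-4)(1-x)^{3}.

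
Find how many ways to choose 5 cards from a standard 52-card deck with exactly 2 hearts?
712,842
13 hearts and 39 non-hearts: C(13,2) × C(39,3) = 78 × 9139 = 712,842.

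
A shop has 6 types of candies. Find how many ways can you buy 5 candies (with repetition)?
252

Stars and bars: C(5+6-1, 5) = C(10, 5) = 252.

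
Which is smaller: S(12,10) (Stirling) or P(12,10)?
S(12,10)

Reasoning: S(12,10) = 10·S(11,10) + S(11,9) = 10·55 + 1,155 = 1,705; P(12,10) = 239,500,800.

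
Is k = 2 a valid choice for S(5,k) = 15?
Yes

Reasoning: S(5,2) = 2·S(4,2) + S(4,1) = 2·7 + 1 = 15, which equals 15.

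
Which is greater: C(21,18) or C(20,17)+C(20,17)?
C(21,18)=1,330; C(20,17)+C(20,17)=1,140+1,140=2,280.
Final answer: C(20,17)+C(20,17)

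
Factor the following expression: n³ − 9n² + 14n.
n(n − 2)(n − 7)

Solution: n³ − 9n² + 14n = n(n² − 9n + 14) = n(n − 2)(n − 7).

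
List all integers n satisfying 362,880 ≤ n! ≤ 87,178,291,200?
n! is strictly increasing; 9! = 362,880 and 14! = 87,178,291,200, so valid n = 9, 10, 11, 12, 13, 14.

Answer: 9, 10, 11, 12, 13, 14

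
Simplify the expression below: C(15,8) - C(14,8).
3,432

Reasoning: C(15,8) - C(14,8) = C(14,7) = 3,432.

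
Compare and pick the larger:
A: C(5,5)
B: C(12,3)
A=C(5,5)=1, B=C(12,3)=220.

Answer: B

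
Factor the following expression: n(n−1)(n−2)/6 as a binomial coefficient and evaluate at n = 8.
C(n,3); C(8,3) = 56

Explanation: n(n−1)(n−2)/6 = n!/(3!(n−3)!) = C(n,3). At n = 8: C(8,3) = 56.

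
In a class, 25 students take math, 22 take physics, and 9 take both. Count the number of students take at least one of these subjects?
38

Explanation: |A∪B| = |A|+|B|-|A∩B| = 25+22-9 = 38.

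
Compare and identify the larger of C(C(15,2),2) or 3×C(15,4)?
C(C(15,2),2)

Explanation: C(C(15,2),2)=5,460, 3×C(15,4)=4,095.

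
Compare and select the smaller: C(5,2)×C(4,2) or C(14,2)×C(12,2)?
C(5,2)×C(4,2)

Explanation: C(5,2)×C(4,2)=60, C(14,2)×C(12,2)=6,006.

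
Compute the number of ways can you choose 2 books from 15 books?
105

Solution: C(15,2) = 15! / (2! × (15-2)!)
         = 15! / (2! × 13!)
         = 105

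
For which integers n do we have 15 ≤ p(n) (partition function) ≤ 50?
7, 8, 9, 10

Tabulating p(n) via p(n) = p(n−1) + p(n−2) − p(n−5) − p(n−7) + …: p(6)=11; p(7)=15; p(8)=22; p(9)=30; p(10)=42; p(11)=56. So valid n = 7, 8, 9, 10.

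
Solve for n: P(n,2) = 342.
19

Reasoning: P(n,2) = n(n−1) is increasing in n; n(n−1) ≈ (n−0.5)^2 = 342 gives n ≈ 19.0. Check: P(17,2) = 272, P(18,2) = 306, P(19,2) = 342 ✓. So n = 19.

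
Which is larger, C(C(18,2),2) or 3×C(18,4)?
C(C(18,2),2)

Reasoning: C(C(18,2),2)=11,628, 3×C(18,4)=9,180.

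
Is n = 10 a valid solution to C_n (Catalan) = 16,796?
Yes
C_10 = C(20,10)/(10+1) = 184,756/11 = 16,796, which equals 16,796.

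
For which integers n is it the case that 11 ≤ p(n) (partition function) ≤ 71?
6, 7, 8, 9, 10, 11

Working:
Tabulating p(n) via p(n) = p(n−1) + p(n−2) − p(n−5) − p(n−7) + …: p(5)=7; p(6)=11; p(7)=15; p(8)=22; p(9)=30; p(10)=42; p(11)=56; p(12)=77. So valid n = 6, 7, 8, 9, 10, 11.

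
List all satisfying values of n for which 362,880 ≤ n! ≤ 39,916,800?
n! is strictly increasing; 9! = 362,880 and 11! = 39,916,800, so valid n = 9, 10, 11.

Answer: 9, 10, 11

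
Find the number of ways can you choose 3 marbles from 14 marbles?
364

Solution: C(14,3) = 14! / (3! × (14-3)!)
         = 14! / (3! × 11!)
         = 364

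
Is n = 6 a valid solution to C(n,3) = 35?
No

Reasoning: C(6,3) = 6·5·4/3! = 120/6 = 20, which does not equal 35.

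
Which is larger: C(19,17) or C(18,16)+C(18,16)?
C(18,16)+C(18,16)
C(19,17)=171; C(18,16)+C(18,16)=153+153=306.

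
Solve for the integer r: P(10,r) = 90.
2

Working:
P(10,r) = 10·9·…·(10−r+1), a product of r factors. Multiplying down from 10: 10 = 10; 10·9 = 90 ✓ (2 factors). So r = 2.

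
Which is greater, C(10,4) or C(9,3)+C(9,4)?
Equal

By Pascal's identity: C(10,4) = C(9,3)+C(9,4) = 210. Equal.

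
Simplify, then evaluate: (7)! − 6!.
(7)! − 6! = (7)·6! − 6! = (7−1)·6! = 6·6! = 4,320.

Answer: 4,320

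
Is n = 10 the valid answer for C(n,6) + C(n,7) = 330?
Yes

Solution: C(10,6) + C(10,7) = 210 + 120 = 330, which equals 330.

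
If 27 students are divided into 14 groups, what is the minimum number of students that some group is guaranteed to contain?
2
Pigeonhole: ⌈27/14⌉ = 2.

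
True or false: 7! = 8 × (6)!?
False

Solution: 7! = 7 × 6! = 5,040, but 8 × 6! = 5,760.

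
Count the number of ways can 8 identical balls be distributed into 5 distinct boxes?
C(8+5-1, 5-1) = C(12, 4) = 495.

Answer: 495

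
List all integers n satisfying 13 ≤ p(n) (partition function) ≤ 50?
Tabulating p(n) via p(n) = p(n−1) + p(n−2) − p(n−5) − p(n−7) + …: p(6)=11; p(7)=15; p(8)=22; p(9)=30; p(10)=42; p(11)=56. So valid n = 7, 8, 9, 10.

Answer: 7, 8, 9, 10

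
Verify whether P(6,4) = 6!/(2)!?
True

Explanation: Permutation formula P(n,k) = n!/(n-k)!: 6!/2! = 720/2 = 360 = P(6,4). The statement holds.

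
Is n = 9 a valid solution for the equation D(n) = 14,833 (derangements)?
No
D(9) = (9-1)·[D(8) + D(7)] = 8·[14,833 + 1,854] = 133,496, which does not equal 14,833.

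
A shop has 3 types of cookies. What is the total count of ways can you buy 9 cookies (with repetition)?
Stars and bars: C(9+3-1, 9) = C(11, 9) = 55.

Answer: 55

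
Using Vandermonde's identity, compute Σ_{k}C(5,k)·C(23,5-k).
98,280

Reasoning: = C(5+23,5) = C(28,5) = 98,280.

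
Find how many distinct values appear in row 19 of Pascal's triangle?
Row 19 has entries C(19,0)..C(19,19); by symmetry C(19,k)=C(19,19-k), giving 10 distinct values.
Final answer: 10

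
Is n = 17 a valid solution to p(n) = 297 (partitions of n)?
Yes

Reasoning: Pentagonal recurrence p(n) = p(n−1) + p(n−2) − p(n−5) − p(n−7) + …: p(17) = p(16) + p(15) − p(12) − p(10) + p(5) + p(2) = 231 + 176 − 77 − 42 + 7 + 2 = 297, which equals 297.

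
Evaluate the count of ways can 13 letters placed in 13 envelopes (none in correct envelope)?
2,290,792,932

Explanation: Using D(n) = (n-1)[D(n-1) + D(n-2)]:
D(13) = (13-1) × [D(12) + D(11)]
      = 12 × [176214841 + 14684570]
      = 12 × 190899411
      = 2,290,792,932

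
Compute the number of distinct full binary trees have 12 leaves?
58,786

Reasoning: Using the Catalan number formula: C_n = C(2n, n) / (n+1)
C_11 = C(22, 11) / (11+1)
     = 705432 / 12
     = 58,786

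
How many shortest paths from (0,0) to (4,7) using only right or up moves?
330

Explanation: Choose 4 rights from 11 moves: C(11,4) = 330.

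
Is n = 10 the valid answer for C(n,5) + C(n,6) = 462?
Yes

Solution: C(10,5) + C(10,6) = 252 + 210 = 462, which equals 462.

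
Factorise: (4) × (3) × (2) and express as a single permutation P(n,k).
Product of 3 consecutive descending integers starting at 4: P(4,3) = 4!/1! = 24.
Final answer: P(4,3) = 4!/(1)!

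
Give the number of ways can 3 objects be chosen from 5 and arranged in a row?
60

Explanation: P(5,3) = 5!/(5-3)! = 60.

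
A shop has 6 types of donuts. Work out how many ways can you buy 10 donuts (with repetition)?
3,003

Reasoning: Stars and bars: C(10+6-1, 10) = C(15, 10) = 3,003.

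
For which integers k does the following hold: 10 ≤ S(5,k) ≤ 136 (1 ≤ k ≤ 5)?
S(5,1)=1; S(5,2)=15; S(5,3)=25; S(5,4)=10; S(5,5)=1. So valid k = 2, 3, 4.

Answer: 2, 3, 4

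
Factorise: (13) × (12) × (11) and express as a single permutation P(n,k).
P(13,3) = 13!/(10)!

Product of 3 consecutive descending integers starting at 13: P(13,3) = 13!/10! = 1,716.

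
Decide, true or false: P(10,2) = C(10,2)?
P(10,2) = 90 but C(10,2) = 45; they differ by a factor of 2! = 2, so the statement does not hold.

Answer: False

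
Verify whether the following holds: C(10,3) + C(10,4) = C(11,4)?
Pascal's identity: LHS = 120 + 210 = 330; RHS = C(11,4) = 330. Both sides agree, so the statement holds.

Answer: True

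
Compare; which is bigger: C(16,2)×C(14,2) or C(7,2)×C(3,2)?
C(16,2)×C(14,2)
C(16,2)×C(14,2)=10,920, C(7,2)×C(3,2)=63.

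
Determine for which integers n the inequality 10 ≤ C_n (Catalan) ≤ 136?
4, 5, 6

Explanation: C_3=5; C_4=14; C_5=42; C_6=132; C_7=429. So valid n = 4, 5, 6.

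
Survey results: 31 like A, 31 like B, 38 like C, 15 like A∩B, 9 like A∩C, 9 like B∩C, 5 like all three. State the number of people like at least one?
|A∪B∪C| = 31+31+38-15-9-9+5 = 72.
Final answer: 72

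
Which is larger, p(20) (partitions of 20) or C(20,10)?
C(20,10)

Reasoning: Pentagonal recurrence p(n) = p(n−1) + p(n−2) − p(n−5) − p(n−7) + …: p(20) = p(19) + p(18) − p(15) − p(13) + p(8) + p(5) = 490 + 385 − 176 − 101 + 22 + 7 = 627; C(20,10) = 184,756.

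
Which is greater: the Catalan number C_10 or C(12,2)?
C_10

C_10 = C(20,10)/(10+1) = 184,756/11 = 16,796; C(12,2) = 66.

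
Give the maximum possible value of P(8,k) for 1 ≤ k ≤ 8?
40,320

Explanation: P(8,k) increases in k, so maximum at k = 8: 8! = 40,320.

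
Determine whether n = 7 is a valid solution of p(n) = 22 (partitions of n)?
No

Working:
Pentagonal recurrence p(n) = p(n−1) + p(n−2) − p(n−5) − p(n−7) + …: p(7) = p(6) + p(5) − p(2) − p(0) = 11 + 7 − 2 − 1 = 15, which does not equal 22.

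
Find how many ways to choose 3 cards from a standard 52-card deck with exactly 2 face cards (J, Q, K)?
12 face cards and 40 non-face cards: C(12,2) × C(40,1) = 66 × 40 = 2,640.

Answer: 2,640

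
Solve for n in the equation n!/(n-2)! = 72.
9
n!/(n-2)! = n×(n-1), a product of 2 consecutive integers ≈ (n−0.5)^2. 72^(1/2) + 0.5 ≈ 9.0; check n = 9: 9×8 = 72 ✓. So n = 9.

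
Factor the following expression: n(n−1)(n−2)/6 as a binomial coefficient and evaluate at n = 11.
n(n−1)(n−2)/6 = n!/(3!(n−3)!) = C(n,3). At n = 11: C(11,3) = 165.
Final answer: C(n,3); C(11,3) = 165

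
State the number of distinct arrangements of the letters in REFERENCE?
Word has 9 letters (R=2, E=4, F=1, N=1, C=1). Arrangements: 9!/Π(k!) = 7,560.

Answer: 7,560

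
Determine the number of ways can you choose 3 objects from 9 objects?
84

Reasoning: C(9,3) = 9! / (3! × (9-3)!)
         = 9! / (3! × 6!)
         = 84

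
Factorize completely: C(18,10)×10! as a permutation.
C(18,10)×10! = [18!/(10!(8)!)]×10! = 18!/(8)! = P(18,10) = 158,789,030,400.

Answer: P(18,10)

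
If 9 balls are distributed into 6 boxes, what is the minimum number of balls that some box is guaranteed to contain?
2

Explanation: Pigeonhole: ⌈9/6⌉ = 2.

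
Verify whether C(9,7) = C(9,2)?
Symmetry C(n,k) = C(n,n-k): C(9,7) = 36 and C(9,2) = 36. Both sides agree, so the statement holds.

Answer: True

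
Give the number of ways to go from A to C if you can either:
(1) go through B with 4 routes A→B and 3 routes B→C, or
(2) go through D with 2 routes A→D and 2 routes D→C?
Route via B: 4×3=12. Route via D: 2×2=4. Total: 16.
Final answer: 16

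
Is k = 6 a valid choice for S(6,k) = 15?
S(6,6) = 6·S(5,6) + S(5,5) = 6·0 + 1 = 1, which does not equal 15.
Final answer: No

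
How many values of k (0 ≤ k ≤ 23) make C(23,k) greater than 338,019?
8
Row 23 is unimodal and symmetric about k=23/2. C(23,7)=245,157 ≤ 338,019; C(23,8)=490,314 > 338,019; by symmetry C(23,k) > 338,019 for k = 8..15. That's 15 - 8 + 1 = 8 values.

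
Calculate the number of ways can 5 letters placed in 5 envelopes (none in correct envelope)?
44
Using D(n) = (n-1)[D(n-1) + D(n-2)]:
D(5) = (5-1) × [D(4) + D(3)]
      = 4 × [9 + 2]
      = 4 × 11
      = 44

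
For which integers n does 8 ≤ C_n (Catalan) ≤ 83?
4, 5

Solution: C_3=5; C_4=14; C_5=42; C_6=132. So valid n = 4, 5.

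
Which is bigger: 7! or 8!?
8!

Working:
7!=5,040, 8!=40,320. 8! > 7!.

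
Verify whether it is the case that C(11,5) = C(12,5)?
False
LHS = C(11,5) = 462; RHS = C(12,5) = 792. 462 ≠ 792, so the statement does not hold.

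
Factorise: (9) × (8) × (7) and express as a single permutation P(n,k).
Product of 3 consecutive descending integers starting at 9: P(9,3) = 9!/6! = 504.
Final answer: P(9,3) = 9!/(6)!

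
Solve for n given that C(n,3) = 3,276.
28
C(n,3) = n(n−1)(n−2)/3! is increasing in n, and n(n−1)(n−2) = 3!·3,276 = 19,656 ≈ (n−1)^3 gives n ≈ 28.0. Check: C(26,3) = 2,600, C(27,3) = 2,925, C(28,3) = 3,276 ✓. So n = 28.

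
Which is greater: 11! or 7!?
11!=39,916,800, 7!=5,040. 11! > 7!.

Answer: 11!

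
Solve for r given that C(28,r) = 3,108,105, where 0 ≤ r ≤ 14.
8

Reasoning: C(28,r) is increasing for 0 ≤ r ≤ 14. Stepping up (C(28,r+1) = C(28,r)·(28−r)/(r+1)): C(28,1) = 28, C(28,2) = 378, C(28,3) = 3,276, C(28,4) = 20,475, C(28,5) = 98,280, C(28,6) = 376,740, C(28,7) = 1,184,040, C(28,8) = 3,108,105 ✓. So r = 8.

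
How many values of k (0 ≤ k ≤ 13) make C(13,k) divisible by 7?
Checking C(13,k) mod 7 for k = 0..13: none are divisible by 7. Count = 0.

Answer: 0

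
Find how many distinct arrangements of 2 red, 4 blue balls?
15
Multinomial: 6!/(2! × 4!) = 15.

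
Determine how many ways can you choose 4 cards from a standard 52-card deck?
270,725

Solution: C(52,4) = 270,725.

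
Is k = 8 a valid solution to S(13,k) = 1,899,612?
Yes

Working:
S(13,8) = 8·S(12,8) + S(12,7) = 8·159,027 + 627,396 = 1,899,612, which equals 1,899,612.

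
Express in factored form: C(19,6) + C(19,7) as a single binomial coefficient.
By Pascal's identity: C(19,6) + C(19,7) = C(20,7) = 77,520.

Answer: C(20,7)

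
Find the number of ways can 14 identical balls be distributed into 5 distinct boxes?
3,060
C(14+5-1, 5-1) = C(18, 4) = 3,060.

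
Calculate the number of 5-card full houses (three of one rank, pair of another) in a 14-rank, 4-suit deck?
Triple rank: 14. Triple suits: C(4,3)=4. Pair rank: 13. Pair suits: C(4,2)=6. Total: 4,368.
Final answer: 4,368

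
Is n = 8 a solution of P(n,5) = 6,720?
Yes

P(8,5) = 8·7·6·5·4 = 6,720, which equals 6,720.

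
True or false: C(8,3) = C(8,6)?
False

C(8,3) = 56 but C(8,6) = 28; symmetry gives C(8,3) = C(8,5), not C(8,6).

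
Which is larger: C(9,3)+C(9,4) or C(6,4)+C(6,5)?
First=210, Second=21.
Final answer: C(9,3)+C(9,4)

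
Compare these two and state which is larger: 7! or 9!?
9!

Explanation: 7!=5,040, 9!=362,880. 9! > 7!.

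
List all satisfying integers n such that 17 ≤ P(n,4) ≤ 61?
P(3,4)=0; P(4,4)=24; P(5,4)=120. So valid n = 4.
Final answer: 4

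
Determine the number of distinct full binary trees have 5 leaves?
Using the Catalan number formula: C_n = C(2n, n) / (n+1)
C_4 = C(8, 4) / (4+1)
     = 70 / 5
     = 14
Final answer: 14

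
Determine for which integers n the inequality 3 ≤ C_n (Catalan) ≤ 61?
C_2=2; C_3=5; C_4=14; C_5=42; C_6=132. So valid n = 3, 4, 5.

Answer: 3, 4, 5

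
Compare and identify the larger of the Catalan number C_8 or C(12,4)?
C_8

Reasoning: C_8 = C(16,8)/(8+1) = 12,870/9 = 1,430; C(12,4) = 495.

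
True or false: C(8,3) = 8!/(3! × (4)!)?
False

Explanation: The correct denominator is 3!×5!, giving C(8,3) = 56; the stated RHS is 8!/(3!×4!) = 280 ≠ 56, so the statement does not hold.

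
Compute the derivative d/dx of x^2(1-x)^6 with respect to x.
Product rule: 2x^{1}(1-x)^{6} + x^2·(-6)(1-x)^{5}.
Final answer: 2x^1(1-x)^6 - 6x^2(1-x)^5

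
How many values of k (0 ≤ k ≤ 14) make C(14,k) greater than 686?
7

Reasoning: Row 14 is unimodal and symmetric about k=14/2. C(14,3)=364 ≤ 686; C(14,4)=1,001 > 686; by symmetry C(14,k) > 686 for k = 4..10. That's 10 - 4 + 1 = 7 values.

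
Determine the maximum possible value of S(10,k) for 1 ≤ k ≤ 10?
Row S(10,k) for k = 1..10 (via S(n,k) = k·S(n−1,k) + S(n−1,k−1)): 1, 511, 9,330, 34,105, 42,525, 22,827, 5,880, 750, 45, 1. The row is unimodal; maximum at k = 5: 42,525.
Final answer: 42,525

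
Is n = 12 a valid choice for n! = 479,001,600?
Yes

Explanation: 12! = 12·11! = 12·39,916,800 = 479,001,600, which equals 479,001,600.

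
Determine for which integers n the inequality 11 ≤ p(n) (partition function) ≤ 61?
6, 7, 8, 9, 10, 11

Working:
Tabulating p(n) via p(n) = p(n−1) + p(n−2) − p(n−5) − p(n−7) + …: p(5)=7; p(6)=11; p(7)=15; p(8)=22; p(9)=30; p(10)=42; p(11)=56; p(12)=77. So valid n = 6, 7, 8, 9, 10, 11.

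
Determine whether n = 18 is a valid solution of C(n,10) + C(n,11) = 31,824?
No

Solution: C(18,10) + C(18,11) = 43,758 + 31,824 = 75,582, which does not equal 31,824.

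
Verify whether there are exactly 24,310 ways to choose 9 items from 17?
True
C(17,9) = 24,310.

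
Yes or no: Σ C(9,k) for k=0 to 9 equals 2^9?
Yes

Solution: Binomial theorem: Σ C(9,k) = (1+1)^9 = 2^9 = 512; RHS 2^9 = 512.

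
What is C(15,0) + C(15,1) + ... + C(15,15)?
32,768

Solution: Sum of binomial coefficients = 2^15 = 32,768.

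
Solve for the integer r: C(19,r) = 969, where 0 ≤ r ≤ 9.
C(19,r) is increasing for 0 ≤ r ≤ 9. Stepping up (C(19,r+1) = C(19,r)·(19−r)/(r+1)): C(19,1) = 19, C(19,2) = 171, C(19,3) = 969 ✓. So r = 3.

Answer: 3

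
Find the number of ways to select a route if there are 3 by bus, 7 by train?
By the addition principle: 3 + 7 = 10.
Final answer: 10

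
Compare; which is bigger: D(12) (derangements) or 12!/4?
D(12) = (12-1)·[D(11) + D(10)] = 11·[14,684,570 + 1,334,961] = 176,214,841; 12!/4 = 479,001,600/4 = 119,750,400.
Final answer: D(12)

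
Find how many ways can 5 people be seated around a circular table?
24

Working:
Circular arrangements: (5-1)! = 24.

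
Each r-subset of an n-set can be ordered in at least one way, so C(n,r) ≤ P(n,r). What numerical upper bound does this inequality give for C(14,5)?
240,240

Explanation: P(14,5) = 14·13·12·11·10 = 240,240, so C(14,5) ≤ 240,240. (The bound is loose by a factor of 5! = 120: C(14,5) = 240,240/120 = 2,002.)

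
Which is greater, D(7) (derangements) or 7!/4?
D(7)

Explanation: D(7) = (7-1)·[D(6) + D(5)] = 6·[265 + 44] = 1,854; 7!/4 = 5,040/4 = 1,260.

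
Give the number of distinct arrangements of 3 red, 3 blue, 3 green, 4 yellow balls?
1,201,200

Solution: Multinomial: 13!/(3! × 3! × 3! × 4!) = 1,201,200.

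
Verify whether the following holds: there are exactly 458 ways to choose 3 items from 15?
C(15,3) = 455 ≠ 458.
Final answer: False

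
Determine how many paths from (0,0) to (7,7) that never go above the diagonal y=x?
429

Counted by the Catalan number C_7: C_7 = C(14,7)/(7+1) = 3,432/8 = 429.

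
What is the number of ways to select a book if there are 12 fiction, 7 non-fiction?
19

Reasoning: By the addition principle: 12 + 7 = 19.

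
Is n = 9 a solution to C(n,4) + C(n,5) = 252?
C(9,4) + C(9,5) = 126 + 126 = 252, which equals 252.

Answer: Yes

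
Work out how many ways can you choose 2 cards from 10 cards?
C(10,2) = 10! / (2! × (10-2)!)
         = 10! / (2! × 8!)
         = 45

Answer: 45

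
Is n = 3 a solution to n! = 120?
3! = 3·2! = 3·2 = 6, which does not equal 120.
Final answer: No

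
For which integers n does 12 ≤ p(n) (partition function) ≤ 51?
7, 8, 9, 10

Explanation: Tabulating p(n) via p(n) = p(n−1) + p(n−2) − p(n−5) − p(n−7) + …: p(6)=11; p(7)=15; p(8)=22; p(9)=30; p(10)=42; p(11)=56. So valid n = 7, 8, 9, 10.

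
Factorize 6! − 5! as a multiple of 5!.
6! − 5! = 6·5! − 5! = (6 − 1)·5! = 5 × 5! = 600.

Answer: 5 × 5! = 600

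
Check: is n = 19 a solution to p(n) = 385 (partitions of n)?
No

Explanation: Pentagonal recurrence p(n) = p(n−1) + p(n−2) − p(n−5) − p(n−7) + …: p(19) = p(18) + p(17) − p(14) − p(12) + p(7) + p(4) = 385 + 297 − 135 − 77 + 15 + 5 = 490, which does not equal 385.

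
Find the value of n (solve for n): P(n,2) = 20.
5

Solution: P(n,2) = n(n−1) is increasing in n; n(n−1) ≈ (n−0.5)^2 = 20 gives n ≈ 5.0. Check: P(3,2) = 6, P(4,2) = 12, P(5,2) = 20 ✓. So n = 5.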